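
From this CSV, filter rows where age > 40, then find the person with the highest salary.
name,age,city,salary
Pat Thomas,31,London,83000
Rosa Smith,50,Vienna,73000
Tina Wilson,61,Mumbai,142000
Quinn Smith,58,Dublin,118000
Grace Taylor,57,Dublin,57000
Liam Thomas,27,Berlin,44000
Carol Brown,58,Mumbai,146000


Filter: age > 40
Sort by: salary (descending)

Filtered records (5):
  Carol Brown, age 58, salary $146000
  Tina Wilson, age 61, salary $142000
  Quinn Smith, age 58, salary $118000
  Rosa Smith, age 50, salary $73000
  Grace Taylor, age 57, salary $57000

Highest salary: Carol Brown ($146000)

Carol Brown


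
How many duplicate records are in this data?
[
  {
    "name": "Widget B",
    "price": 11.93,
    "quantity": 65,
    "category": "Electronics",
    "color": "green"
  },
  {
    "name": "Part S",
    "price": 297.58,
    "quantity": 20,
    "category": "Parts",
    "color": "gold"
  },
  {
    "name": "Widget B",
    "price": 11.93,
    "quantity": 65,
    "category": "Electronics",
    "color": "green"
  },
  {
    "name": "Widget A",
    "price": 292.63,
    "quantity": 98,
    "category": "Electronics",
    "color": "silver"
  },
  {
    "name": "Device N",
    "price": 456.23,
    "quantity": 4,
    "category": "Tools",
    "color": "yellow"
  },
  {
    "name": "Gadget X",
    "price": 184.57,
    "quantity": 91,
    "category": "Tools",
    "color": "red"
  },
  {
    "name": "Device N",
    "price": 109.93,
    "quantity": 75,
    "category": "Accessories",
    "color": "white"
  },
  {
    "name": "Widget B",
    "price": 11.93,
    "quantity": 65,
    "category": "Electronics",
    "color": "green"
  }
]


Checking 8 records for duplicates:

  Row 1: Widget B ($11.93, qty 65)
  Row 2: Part S ($297.58, qty 20)
  Row 3: Widget B ($11.93, qty 65) <-- DUPLICATE
  Row 4: Widget A ($292.63, qty 98)
  Row 5: Device N ($456.23, qty 4)
  Row 6: Gadget X ($184.57, qty 91)
  Row 7: Device N ($109.93, qty 75)
  Row 8: Widget B ($11.93, qty 65) <-- DUPLICATE

Duplicates found: 2
Unique records: 6

2 duplicates, 6 unique


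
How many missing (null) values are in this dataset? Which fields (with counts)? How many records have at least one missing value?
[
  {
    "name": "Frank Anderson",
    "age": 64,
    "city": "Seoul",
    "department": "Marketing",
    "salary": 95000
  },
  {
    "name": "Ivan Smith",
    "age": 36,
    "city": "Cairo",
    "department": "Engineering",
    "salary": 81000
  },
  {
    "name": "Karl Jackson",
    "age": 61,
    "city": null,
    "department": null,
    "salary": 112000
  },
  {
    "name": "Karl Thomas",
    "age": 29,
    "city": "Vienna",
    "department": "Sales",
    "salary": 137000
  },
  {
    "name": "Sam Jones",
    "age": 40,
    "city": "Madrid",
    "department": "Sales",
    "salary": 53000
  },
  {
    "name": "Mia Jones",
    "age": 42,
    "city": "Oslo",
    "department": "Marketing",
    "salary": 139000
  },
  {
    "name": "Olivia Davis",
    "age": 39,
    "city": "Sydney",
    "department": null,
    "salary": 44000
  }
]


Checking for missing (null) values in 7 records:

  Frank Anderson: complete
  Ivan Smith: complete
  Karl Jackson: city, department
  Karl Thomas: complete
  Sam Jones: complete
  Mia Jones: complete
  Olivia Davis: department

Per field:
  name: 0 missing
  age: 0 missing
  city: 1 missing
  department: 2 missing
  salary: 0 missing

Total missing values: 3
Records with any missing: 2

3 missing values (city: 1, department: 2); 2 incomplete records


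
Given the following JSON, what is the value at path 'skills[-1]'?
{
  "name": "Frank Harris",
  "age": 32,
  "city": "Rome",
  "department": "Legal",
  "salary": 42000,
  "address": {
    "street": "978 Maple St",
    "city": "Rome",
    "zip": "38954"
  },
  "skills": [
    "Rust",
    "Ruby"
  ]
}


Query: skills[-1]
Path: skills -> last element
Value: Ruby

Ruby


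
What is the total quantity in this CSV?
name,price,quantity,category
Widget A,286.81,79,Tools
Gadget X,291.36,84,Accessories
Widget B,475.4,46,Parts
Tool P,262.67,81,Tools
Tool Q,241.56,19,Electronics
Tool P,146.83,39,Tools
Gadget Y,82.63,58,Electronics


Computing total quantity:
Values: [79, 84, 46, 81, 19, 39, 58]
Sum = 406

406


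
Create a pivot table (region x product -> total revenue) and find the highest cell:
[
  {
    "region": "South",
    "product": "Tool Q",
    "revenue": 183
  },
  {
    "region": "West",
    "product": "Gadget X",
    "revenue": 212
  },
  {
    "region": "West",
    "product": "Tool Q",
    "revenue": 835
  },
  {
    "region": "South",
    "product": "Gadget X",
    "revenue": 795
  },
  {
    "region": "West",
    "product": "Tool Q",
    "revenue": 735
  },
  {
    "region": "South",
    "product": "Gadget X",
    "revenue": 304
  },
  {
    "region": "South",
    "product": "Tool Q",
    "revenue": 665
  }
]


Pivot: region (rows) x product (columns) -> total revenue

     Gadget X      Tool Q      
South         1099           848  
West           212          1570  

Highest: West / Tool Q = $1570

West / Tool Q = $1570


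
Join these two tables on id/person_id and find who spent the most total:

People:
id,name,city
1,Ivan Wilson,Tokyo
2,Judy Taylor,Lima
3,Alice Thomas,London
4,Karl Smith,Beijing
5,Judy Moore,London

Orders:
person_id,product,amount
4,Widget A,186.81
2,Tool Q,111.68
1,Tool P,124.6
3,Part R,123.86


Join on: people.id = orders.person_id

Joined rows:
  Karl Smith (Beijing) bought Widget A for $186.81
  Judy Taylor (Lima) bought Tool Q for $111.68
  Ivan Wilson (Tokyo) bought Tool P for $124.6
  Alice Thomas (London) bought Part R for $123.86

Total per person:
  Karl Smith: $186.81
  Ivan Wilson: $124.60
  Alice Thomas: $123.86
  Judy Taylor: $111.68

Top spender: Karl Smith ($186.81)

Karl Smith ($186.81)


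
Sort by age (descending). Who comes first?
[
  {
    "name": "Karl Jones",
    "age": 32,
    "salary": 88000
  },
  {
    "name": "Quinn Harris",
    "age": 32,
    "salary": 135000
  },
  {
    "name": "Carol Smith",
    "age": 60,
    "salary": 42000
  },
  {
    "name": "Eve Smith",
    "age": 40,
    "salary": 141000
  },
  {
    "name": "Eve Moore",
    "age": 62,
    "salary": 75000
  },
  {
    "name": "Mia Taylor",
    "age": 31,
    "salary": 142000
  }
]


Sort by: age (descending)

Sorted order:
  1. Eve Moore (age = 62)
  2. Carol Smith (age = 60)
  3. Eve Smith (age = 40)
  4. Karl Jones (age = 32)
  5. Quinn Harris (age = 32)
  6. Mia Taylor (age = 31)

First: Eve Moore

Eve Moore


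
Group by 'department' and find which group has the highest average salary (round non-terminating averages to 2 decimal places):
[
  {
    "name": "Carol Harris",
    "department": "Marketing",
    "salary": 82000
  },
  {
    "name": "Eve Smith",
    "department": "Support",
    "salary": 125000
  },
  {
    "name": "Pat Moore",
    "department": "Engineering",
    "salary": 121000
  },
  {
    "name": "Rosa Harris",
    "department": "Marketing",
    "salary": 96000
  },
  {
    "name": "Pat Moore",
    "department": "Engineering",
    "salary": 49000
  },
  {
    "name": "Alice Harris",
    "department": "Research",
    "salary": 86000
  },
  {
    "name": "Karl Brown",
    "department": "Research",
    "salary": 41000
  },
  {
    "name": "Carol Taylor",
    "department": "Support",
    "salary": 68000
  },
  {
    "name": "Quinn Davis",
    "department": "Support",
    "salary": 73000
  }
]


Group by: department

Groups:
  Engineering: 2 people, avg salary = 170000/2 = $85000
  Marketing: 2 people, avg salary = 178000/2 = $89000
  Research: 2 people, avg salary = 127000/2 = $63500
  Support: 3 people, avg salary = 266000/3 ≈ $88666.67

Highest average salary: Marketing ($89000)

Marketing ($89000)


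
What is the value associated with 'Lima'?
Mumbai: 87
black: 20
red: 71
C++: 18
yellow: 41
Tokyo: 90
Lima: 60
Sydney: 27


Looking up key 'Lima'
Value: 60

60


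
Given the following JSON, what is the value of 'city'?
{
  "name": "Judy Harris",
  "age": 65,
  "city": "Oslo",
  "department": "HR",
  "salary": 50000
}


Looking up field 'city'
Value: Oslo

Oslo


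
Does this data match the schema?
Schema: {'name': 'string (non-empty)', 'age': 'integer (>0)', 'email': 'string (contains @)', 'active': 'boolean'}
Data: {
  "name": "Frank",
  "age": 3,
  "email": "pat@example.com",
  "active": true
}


Validating each field against schema:
  name: OK (non-empty string)
  age: OK (positive integer)
  email: OK (string with @)
  active: OK (boolean)

Result: VALID

VALID


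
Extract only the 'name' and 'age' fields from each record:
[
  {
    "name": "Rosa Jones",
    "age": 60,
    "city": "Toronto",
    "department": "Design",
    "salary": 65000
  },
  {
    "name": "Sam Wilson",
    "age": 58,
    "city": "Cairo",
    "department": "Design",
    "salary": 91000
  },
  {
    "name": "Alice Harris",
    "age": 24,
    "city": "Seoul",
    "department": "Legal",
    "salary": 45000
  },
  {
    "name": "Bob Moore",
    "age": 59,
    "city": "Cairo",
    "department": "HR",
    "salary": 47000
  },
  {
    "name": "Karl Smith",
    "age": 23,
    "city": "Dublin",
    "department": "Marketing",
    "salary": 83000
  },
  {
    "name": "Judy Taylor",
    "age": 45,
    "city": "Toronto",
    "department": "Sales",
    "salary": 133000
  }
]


Original: 6 records with fields: name, age, city, department, salary
Keep: ['name', 'age']
Drop: ['city', 'department', 'salary']
Result: 6 records, 2 fields each

[
  {
    "name": "Rosa Jones",
    "age": 60
  },
  {
    "name": "Sam Wilson",
    "age": 58
  },
  {
    "name": "Alice Harris",
    "age": 24
  },
  {
    "name": "Bob Moore",
    "age": 59
  },
  {
    "name": "Karl Smith",
    "age": 23
  },
  {
    "name": "Judy Taylor",
    "age": 45
  }
]


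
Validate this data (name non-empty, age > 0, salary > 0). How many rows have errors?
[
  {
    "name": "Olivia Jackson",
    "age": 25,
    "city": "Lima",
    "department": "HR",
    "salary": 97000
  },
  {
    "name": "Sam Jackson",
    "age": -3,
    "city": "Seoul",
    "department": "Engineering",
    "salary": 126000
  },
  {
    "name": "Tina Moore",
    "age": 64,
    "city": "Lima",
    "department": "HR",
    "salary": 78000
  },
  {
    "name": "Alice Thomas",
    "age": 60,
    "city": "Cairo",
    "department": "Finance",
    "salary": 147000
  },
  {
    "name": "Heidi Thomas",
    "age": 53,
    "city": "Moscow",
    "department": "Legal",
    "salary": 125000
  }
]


Validating 5 records:
Rules: name non-empty, age > 0, salary > 0

  Row 1 (Olivia Jackson): OK
  Row 2 (Sam Jackson): negative age: -3
  Row 3 (Tina Moore): OK
  Row 4 (Alice Thomas): OK
  Row 5 (Heidi Thomas): OK

Total errors: 1

1 errors


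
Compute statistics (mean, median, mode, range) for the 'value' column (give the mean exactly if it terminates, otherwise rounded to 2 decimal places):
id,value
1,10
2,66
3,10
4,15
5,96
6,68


Data: [10, 66, 10, 15, 96, 68]
Count: 6
Sum: 265
Mean: 265/6 ≈ 44.17 (rounded to 2 decimal places)
Sorted: [10, 10, 15, 66, 68, 96]
Median: 40.5
Mode: 10 (2 times)
Range: 96 - 10 = 86
Min: 10, Max: 96

mean≈44.17, median=40.5, mode=10, range=86


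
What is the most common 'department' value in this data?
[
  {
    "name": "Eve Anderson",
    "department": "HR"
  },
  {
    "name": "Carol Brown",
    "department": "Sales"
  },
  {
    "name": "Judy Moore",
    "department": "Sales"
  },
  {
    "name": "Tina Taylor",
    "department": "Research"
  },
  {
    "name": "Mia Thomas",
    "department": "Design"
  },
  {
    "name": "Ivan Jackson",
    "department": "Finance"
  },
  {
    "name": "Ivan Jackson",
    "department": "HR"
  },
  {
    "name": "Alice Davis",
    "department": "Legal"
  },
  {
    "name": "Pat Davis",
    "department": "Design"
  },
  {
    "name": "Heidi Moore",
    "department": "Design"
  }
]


Counting 'department' values across 10 records:

  Design: 3 ###
  HR: 2 ##
  Sales: 2 ##
  Research: 1 #
  Finance: 1 #
  Legal: 1 #

Most common: Design (3 times)

Design (3 times)


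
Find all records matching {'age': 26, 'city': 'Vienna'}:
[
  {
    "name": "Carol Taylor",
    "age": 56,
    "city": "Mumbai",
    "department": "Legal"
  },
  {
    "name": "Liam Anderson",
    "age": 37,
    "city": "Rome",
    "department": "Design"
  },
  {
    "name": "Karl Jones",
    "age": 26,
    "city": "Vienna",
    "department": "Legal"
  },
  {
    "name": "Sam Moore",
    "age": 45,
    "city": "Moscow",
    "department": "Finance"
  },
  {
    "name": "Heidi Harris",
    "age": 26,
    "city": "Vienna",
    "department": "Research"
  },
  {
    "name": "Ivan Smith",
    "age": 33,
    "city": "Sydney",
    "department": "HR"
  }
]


Search criteria: {'age': 26, 'city': 'Vienna'}

Checking 6 records:
  Carol Taylor: {age: 56, city: Mumbai}
  Liam Anderson: {age: 37, city: Rome}
  Karl Jones: {age: 26, city: Vienna} <-- MATCH
  Sam Moore: {age: 45, city: Moscow}
  Heidi Harris: {age: 26, city: Vienna} <-- MATCH
  Ivan Smith: {age: 33, city: Sydney}

Matches: ["Karl Jones", "Heidi Harris"]

["Karl Jones", "Heidi Harris"]


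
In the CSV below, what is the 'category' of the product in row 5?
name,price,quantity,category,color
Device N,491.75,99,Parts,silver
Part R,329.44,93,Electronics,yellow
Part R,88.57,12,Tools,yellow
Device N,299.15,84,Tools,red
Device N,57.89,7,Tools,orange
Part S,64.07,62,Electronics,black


Query: Row 5 ('Device N'), column 'category'
Value: Tools

Tools


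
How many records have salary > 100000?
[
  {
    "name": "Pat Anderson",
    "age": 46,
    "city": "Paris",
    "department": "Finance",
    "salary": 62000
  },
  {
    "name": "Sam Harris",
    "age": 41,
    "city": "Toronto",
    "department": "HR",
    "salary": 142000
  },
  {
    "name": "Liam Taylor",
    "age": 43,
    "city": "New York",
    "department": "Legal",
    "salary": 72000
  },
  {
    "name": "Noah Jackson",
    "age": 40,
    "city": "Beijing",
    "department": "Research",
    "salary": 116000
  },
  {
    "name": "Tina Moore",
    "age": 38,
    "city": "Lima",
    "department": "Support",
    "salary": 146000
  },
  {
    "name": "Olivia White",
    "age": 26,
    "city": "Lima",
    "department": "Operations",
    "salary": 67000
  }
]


Data: 6 records
Condition: salary > 100000

Checking each record:
  Pat Anderson: 62000
  Sam Harris: 142000 MATCH
  Liam Taylor: 72000
  Noah Jackson: 116000 MATCH
  Tina Moore: 146000 MATCH
  Olivia White: 67000

Count: 3

3


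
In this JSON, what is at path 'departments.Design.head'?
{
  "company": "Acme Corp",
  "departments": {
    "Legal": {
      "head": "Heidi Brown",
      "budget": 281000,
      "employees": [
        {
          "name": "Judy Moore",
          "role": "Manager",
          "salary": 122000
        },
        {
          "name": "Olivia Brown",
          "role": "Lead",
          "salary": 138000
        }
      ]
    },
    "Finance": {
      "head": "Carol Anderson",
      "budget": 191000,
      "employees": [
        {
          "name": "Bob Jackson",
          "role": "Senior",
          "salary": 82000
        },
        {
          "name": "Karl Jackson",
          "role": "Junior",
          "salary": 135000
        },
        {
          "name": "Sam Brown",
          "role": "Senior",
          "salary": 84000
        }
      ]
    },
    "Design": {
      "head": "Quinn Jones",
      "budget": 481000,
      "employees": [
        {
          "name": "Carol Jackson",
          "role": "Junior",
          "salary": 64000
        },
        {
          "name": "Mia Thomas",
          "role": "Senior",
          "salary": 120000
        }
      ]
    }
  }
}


Path: departments.Design.head

Navigate:
  -> departments
  -> Design
  -> head = 'Quinn Jones'

Quinn Jones


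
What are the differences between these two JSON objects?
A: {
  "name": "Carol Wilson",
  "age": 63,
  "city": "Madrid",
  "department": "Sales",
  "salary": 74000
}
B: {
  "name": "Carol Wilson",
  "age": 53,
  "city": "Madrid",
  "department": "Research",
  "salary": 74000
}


Comparing each field (in key order):
  name: same
  age: DIFFERENT
  city: same
  department: DIFFERENT
  salary: same
Differences:
  age: 63 -> 53
  department: Sales -> Research

2 field(s) changed

2 changes: age, department


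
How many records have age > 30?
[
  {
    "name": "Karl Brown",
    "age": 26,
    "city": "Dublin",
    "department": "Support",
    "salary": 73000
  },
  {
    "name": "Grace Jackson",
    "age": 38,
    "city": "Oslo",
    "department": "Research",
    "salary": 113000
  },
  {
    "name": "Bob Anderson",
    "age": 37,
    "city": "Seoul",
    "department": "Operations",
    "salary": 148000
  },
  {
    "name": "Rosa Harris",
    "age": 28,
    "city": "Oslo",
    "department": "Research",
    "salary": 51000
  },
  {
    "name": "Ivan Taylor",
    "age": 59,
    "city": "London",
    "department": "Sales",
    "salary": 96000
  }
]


Data: 5 records
Condition: age > 30

Checking each record:
  Karl Brown: 26
  Grace Jackson: 38 MATCH
  Bob Anderson: 37 MATCH
  Rosa Harris: 28
  Ivan Taylor: 59 MATCH

Count: 3

3


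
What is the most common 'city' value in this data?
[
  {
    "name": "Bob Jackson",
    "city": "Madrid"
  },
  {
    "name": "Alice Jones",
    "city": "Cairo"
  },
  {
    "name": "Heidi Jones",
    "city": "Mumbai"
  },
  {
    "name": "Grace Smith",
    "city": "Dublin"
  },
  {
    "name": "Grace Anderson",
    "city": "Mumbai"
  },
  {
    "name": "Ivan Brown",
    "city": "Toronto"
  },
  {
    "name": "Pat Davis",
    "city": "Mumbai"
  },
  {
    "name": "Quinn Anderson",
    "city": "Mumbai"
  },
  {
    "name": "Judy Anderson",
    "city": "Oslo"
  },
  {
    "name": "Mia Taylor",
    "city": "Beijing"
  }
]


Counting 'city' values across 10 records:

  Mumbai: 4 ####
  Madrid: 1 #
  Cairo: 1 #
  Dublin: 1 #
  Toronto: 1 #
  Oslo: 1 #
  Beijing: 1 #

Most common: Mumbai (4 times)

Mumbai (4 times)


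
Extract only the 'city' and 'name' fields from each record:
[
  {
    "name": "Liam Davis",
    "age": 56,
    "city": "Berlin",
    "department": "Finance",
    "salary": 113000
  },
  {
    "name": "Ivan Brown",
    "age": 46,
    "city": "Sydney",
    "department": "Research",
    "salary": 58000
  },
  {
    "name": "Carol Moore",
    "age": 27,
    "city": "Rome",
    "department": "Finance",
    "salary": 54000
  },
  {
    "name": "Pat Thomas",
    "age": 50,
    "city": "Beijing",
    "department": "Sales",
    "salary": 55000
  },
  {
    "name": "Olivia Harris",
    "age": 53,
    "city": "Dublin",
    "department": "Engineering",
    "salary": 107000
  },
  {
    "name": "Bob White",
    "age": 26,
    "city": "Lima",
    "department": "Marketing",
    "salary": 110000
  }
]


Original: 6 records with fields: name, age, city, department, salary
Keep: ['city', 'name']
Drop: ['age', 'department', 'salary']
Result: 6 records, 2 fields each

[
  {
    "city": "Berlin",
    "name": "Liam Davis"
  },
  {
    "city": "Sydney",
    "name": "Ivan Brown"
  },
  {
    "city": "Rome",
    "name": "Carol Moore"
  },
  {
    "city": "Beijing",
    "name": "Pat Thomas"
  },
  {
    "city": "Dublin",
    "name": "Olivia Harris"
  },
  {
    "city": "Lima",
    "name": "Bob White"
  }
]


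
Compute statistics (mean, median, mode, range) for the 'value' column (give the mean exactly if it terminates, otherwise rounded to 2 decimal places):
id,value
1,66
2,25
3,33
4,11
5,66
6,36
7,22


Data: [66, 25, 33, 11, 66, 36, 22]
Count: 7
Sum: 259
Mean: 259/7 = 37
Sorted: [11, 22, 25, 33, 36, 66, 66]
Median: 33.0
Mode: 66 (2 times)
Range: 66 - 11 = 55
Min: 11, Max: 66

mean=37, median=33.0, mode=66, range=55


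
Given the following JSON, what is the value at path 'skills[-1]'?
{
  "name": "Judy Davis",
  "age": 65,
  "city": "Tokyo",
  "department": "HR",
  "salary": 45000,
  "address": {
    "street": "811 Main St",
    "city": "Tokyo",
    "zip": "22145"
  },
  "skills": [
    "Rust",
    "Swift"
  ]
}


Query: skills[-1]
Path: skills -> last element
Value: Swift

Swift


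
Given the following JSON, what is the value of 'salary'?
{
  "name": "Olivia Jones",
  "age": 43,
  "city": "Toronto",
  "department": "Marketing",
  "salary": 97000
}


Looking up field 'salary'
Value: 97000

97000


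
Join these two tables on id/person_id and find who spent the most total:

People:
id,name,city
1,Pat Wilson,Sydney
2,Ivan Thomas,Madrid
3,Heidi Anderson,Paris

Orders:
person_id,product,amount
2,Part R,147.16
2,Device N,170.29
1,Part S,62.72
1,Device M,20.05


Join on: people.id = orders.person_id

Joined rows:
  Ivan Thomas (Madrid) bought Part R for $147.16
  Ivan Thomas (Madrid) bought Device N for $170.29
  Pat Wilson (Sydney) bought Part S for $62.72
  Pat Wilson (Sydney) bought Device M for $20.05

Total per person:
  Ivan Thomas: $317.45
  Pat Wilson: $82.77

Top spender: Ivan Thomas ($317.45)

Ivan Thomas ($317.45)


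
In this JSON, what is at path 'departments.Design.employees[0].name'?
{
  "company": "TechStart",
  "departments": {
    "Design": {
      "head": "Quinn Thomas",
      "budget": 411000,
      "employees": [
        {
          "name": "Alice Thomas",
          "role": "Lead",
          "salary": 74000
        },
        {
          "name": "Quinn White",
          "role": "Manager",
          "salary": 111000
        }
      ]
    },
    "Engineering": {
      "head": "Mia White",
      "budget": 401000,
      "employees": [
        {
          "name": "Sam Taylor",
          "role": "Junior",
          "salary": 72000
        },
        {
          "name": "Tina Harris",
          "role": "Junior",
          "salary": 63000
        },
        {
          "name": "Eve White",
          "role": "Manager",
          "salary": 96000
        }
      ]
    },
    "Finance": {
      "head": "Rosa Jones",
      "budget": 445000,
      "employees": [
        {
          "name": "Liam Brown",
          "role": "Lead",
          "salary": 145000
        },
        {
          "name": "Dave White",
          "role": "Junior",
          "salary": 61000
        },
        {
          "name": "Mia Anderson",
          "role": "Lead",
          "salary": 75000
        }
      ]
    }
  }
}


Path: departments.Design.employees[0].name

Navigate:
  -> departments
  -> Design
  -> employees[0].name = 'Alice Thomas'

Alice Thomas


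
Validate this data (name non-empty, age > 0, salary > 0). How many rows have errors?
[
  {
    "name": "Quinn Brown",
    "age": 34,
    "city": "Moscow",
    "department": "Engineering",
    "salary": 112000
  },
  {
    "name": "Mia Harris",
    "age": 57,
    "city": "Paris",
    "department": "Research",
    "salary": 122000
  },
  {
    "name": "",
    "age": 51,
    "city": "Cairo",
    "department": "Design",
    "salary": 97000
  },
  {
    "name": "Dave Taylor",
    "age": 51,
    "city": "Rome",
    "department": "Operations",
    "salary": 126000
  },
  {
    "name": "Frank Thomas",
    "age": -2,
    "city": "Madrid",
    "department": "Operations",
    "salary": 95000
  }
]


Validating 5 records:
Rules: name non-empty, age > 0, salary > 0

  Row 1 (Quinn Brown): OK
  Row 2 (Mia Harris): OK
  Row 3 (???): empty name
  Row 4 (Dave Taylor): OK
  Row 5 (Frank Thomas): negative age: -2

Total errors: 2

2 errors


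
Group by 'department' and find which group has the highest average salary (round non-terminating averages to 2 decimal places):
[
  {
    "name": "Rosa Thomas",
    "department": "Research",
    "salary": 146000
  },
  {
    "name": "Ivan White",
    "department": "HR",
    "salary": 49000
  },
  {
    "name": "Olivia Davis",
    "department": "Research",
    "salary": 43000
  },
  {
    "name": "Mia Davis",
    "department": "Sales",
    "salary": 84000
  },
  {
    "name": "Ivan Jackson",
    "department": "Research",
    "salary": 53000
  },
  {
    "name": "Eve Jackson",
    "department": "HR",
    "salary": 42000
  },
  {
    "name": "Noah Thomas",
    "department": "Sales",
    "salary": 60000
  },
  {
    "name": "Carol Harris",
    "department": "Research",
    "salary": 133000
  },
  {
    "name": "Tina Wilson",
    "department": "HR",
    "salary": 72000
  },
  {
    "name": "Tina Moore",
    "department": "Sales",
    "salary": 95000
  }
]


Group by: department

Groups:
  HR: 3 people, avg salary = 163000/3 ≈ $54333.33
  Research: 4 people, avg salary = 375000/4 = $93750
  Sales: 3 people, avg salary = 239000/3 ≈ $79666.67

Highest average salary: Research ($93750)

Research ($93750)


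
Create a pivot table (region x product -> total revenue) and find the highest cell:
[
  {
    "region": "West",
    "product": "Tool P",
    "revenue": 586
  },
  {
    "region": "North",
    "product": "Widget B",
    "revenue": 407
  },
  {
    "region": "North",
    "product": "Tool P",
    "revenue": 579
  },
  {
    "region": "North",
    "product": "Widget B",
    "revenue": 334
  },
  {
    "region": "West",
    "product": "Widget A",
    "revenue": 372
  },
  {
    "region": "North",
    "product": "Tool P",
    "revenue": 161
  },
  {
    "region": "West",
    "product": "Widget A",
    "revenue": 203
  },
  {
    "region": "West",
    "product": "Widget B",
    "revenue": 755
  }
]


Pivot: region (rows) x product (columns) -> total revenue

     Tool P        Widget A      Widget B    
North          740             0           741  
West           586           575           755  

Highest: West / Widget B = $755

West / Widget B = $755


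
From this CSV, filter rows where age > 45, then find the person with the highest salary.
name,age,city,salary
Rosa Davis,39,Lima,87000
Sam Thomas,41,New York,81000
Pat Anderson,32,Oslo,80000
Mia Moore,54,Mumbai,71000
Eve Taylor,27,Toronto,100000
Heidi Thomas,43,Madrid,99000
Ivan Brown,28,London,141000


Filter: age > 45
Sort by: salary (descending)

Filtered records (1):
  Mia Moore, age 54, salary $71000

Highest salary: Mia Moore ($71000)

Mia Moore


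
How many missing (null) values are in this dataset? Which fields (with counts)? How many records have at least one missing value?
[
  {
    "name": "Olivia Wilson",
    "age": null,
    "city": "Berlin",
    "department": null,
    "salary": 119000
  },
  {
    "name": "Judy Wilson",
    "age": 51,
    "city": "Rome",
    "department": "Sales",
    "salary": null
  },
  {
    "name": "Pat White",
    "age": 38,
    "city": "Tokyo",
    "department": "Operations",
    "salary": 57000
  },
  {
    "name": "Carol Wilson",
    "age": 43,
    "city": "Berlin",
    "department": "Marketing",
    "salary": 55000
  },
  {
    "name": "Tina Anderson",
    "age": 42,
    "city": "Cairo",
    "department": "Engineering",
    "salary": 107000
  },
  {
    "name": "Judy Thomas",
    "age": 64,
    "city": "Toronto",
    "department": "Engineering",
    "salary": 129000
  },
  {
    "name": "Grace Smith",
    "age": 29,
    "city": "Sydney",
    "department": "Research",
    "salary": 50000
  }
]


Checking for missing (null) values in 7 records:

  Olivia Wilson: age, department
  Judy Wilson: salary
  Pat White: complete
  Carol Wilson: complete
  Tina Anderson: complete
  Judy Thomas: complete
  Grace Smith: complete

Per field:
  name: 0 missing
  age: 1 missing
  city: 0 missing
  department: 1 missing
  salary: 1 missing

Total missing values: 3
Records with any missing: 2

3 missing values (age: 1, department: 1, salary: 1); 2 incomplete records


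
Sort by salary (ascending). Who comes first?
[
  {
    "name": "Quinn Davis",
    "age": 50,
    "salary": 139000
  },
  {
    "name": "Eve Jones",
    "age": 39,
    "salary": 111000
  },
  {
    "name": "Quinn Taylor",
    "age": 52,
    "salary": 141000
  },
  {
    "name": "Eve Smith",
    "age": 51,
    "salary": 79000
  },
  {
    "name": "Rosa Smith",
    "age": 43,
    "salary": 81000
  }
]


Sort by: salary (ascending)

Sorted order:
  1. Eve Smith (salary = 79000)
  2. Rosa Smith (salary = 81000)
  3. Eve Jones (salary = 111000)
  4. Quinn Davis (salary = 139000)
  5. Quinn Taylor (salary = 141000)

First: Eve Smith

Eve Smith


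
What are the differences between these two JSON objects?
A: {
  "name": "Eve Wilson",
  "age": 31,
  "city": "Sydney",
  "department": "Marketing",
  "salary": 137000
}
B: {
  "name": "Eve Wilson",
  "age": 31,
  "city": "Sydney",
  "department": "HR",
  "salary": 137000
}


Comparing each field (in key order):
  name: same
  age: same
  city: same
  department: DIFFERENT
  salary: same
Differences:
  department: Marketing -> HR

1 field(s) changed

1 change: department


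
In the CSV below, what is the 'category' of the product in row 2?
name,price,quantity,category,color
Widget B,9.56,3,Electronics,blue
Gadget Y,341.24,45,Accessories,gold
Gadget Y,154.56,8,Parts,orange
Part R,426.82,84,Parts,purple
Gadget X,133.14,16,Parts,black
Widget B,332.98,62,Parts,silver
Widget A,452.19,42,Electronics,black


Query: Row 2 ('Gadget Y'), column 'category'
Value: Accessories

Accessories


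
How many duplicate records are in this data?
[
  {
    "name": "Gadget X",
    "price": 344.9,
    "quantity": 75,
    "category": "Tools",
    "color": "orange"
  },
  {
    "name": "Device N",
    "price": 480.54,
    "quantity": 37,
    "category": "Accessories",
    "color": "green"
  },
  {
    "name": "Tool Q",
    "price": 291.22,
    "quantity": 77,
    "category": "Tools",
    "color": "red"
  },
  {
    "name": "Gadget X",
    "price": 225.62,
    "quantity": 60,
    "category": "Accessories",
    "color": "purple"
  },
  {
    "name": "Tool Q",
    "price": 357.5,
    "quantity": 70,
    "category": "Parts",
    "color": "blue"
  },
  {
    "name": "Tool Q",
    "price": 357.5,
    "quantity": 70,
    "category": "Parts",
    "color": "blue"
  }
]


Checking 6 records for duplicates:

  Row 1: Gadget X ($344.9, qty 75)
  Row 2: Device N ($480.54, qty 37)
  Row 3: Tool Q ($291.22, qty 77)
  Row 4: Gadget X ($225.62, qty 60)
  Row 5: Tool Q ($357.5, qty 70)
  Row 6: Tool Q ($357.5, qty 70) <-- DUPLICATE

Duplicates found: 1
Unique records: 5

1 duplicates, 5 unique


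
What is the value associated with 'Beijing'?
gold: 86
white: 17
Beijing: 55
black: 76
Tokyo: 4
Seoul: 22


Looking up key 'Beijing'
Value: 55

55


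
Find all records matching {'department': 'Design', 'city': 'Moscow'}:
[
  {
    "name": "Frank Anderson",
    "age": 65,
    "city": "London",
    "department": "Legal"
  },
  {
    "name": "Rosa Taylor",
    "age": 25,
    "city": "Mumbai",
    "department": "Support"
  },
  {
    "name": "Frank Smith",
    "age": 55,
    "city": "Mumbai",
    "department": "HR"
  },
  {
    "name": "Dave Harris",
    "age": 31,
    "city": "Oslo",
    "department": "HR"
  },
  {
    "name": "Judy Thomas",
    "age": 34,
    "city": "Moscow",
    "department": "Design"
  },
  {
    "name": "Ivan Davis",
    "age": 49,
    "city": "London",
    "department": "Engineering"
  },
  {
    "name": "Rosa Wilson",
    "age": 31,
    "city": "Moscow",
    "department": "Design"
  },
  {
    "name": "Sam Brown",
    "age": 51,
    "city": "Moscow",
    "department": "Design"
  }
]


Search criteria: {'department': 'Design', 'city': 'Moscow'}

Checking 8 records:
  Frank Anderson: {department: Legal, city: London}
  Rosa Taylor: {department: Support, city: Mumbai}
  Frank Smith: {department: HR, city: Mumbai}
  Dave Harris: {department: HR, city: Oslo}
  Judy Thomas: {department: Design, city: Moscow} <-- MATCH
  Ivan Davis: {department: Engineering, city: London}
  Rosa Wilson: {department: Design, city: Moscow} <-- MATCH
  Sam Brown: {department: Design, city: Moscow} <-- MATCH

Matches: ["Judy Thomas", "Rosa Wilson", "Sam Brown"]

["Judy Thomas", "Rosa Wilson", "Sam Brown"]


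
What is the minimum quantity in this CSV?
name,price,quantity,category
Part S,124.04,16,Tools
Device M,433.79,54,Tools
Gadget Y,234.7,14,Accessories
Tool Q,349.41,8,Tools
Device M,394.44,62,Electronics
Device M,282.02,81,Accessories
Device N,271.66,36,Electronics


Computing minimum quantity:
Values: [16, 54, 14, 8, 62, 81, 36]
Min = 8

8


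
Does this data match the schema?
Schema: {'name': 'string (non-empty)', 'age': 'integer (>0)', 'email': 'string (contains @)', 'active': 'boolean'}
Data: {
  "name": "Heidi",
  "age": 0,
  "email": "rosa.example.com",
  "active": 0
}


Validating each field against schema:
  name: OK (non-empty string)
  age: FAIL (0 is not > 0)
  email: FAIL ("rosa.example.com" does not contain @)
  active: FAIL (0 is not a boolean)

Result: INVALID (3 errors: age, email, active)

INVALID (3 errors: age, email, active)


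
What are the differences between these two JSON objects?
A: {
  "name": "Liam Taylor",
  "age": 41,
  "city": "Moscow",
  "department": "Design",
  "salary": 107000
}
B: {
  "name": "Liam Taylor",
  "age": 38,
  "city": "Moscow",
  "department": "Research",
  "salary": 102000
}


Comparing each field (in key order):
  name: same
  age: DIFFERENT
  city: same
  department: DIFFERENT
  salary: DIFFERENT
Differences:
  age: 41 -> 38
  department: Design -> Research
  salary: 107000 -> 102000

3 field(s) changed

3 changes: age, department, salary


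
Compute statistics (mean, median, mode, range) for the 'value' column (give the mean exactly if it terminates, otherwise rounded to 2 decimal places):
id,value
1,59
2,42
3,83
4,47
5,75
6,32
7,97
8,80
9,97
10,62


Data: [59, 42, 83, 47, 75, 32, 97, 80, 97, 62]
Count: 10
Sum: 674
Mean: 674/10 = 67.4
Sorted: [32, 42, 47, 59, 62, 75, 80, 83, 97, 97]
Median: 68.5
Mode: 97 (2 times)
Range: 97 - 32 = 65
Min: 32, Max: 97

mean=67.4, median=68.5, mode=97, range=65


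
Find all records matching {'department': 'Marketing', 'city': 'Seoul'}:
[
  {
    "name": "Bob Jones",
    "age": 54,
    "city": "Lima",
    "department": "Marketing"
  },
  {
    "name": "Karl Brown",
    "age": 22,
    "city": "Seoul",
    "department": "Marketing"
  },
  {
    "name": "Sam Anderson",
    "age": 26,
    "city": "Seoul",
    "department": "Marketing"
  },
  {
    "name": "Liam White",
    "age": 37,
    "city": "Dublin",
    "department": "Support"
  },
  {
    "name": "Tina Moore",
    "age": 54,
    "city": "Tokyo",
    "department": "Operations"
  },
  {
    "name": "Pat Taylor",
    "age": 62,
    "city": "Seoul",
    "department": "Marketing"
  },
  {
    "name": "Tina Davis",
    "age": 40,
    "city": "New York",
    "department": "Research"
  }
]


Search criteria: {'department': 'Marketing', 'city': 'Seoul'}

Checking 7 records:
  Bob Jones: {department: Marketing, city: Lima}
  Karl Brown: {department: Marketing, city: Seoul} <-- MATCH
  Sam Anderson: {department: Marketing, city: Seoul} <-- MATCH
  Liam White: {department: Support, city: Dublin}
  Tina Moore: {department: Operations, city: Tokyo}
  Pat Taylor: {department: Marketing, city: Seoul} <-- MATCH
  Tina Davis: {department: Research, city: New York}

Matches: ["Karl Brown", "Sam Anderson", "Pat Taylor"]

["Karl Brown", "Sam Anderson", "Pat Taylor"]


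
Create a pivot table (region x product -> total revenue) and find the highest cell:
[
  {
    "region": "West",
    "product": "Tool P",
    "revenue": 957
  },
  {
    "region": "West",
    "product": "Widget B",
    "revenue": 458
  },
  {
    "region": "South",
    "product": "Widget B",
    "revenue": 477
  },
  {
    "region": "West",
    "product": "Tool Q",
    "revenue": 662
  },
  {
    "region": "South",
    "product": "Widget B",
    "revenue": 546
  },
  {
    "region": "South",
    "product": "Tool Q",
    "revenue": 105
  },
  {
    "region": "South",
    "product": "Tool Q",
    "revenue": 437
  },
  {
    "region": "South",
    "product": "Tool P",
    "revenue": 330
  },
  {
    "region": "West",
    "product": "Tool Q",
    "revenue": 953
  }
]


Pivot: region (rows) x product (columns) -> total revenue

     Tool P        Tool Q        Widget B    
South          330           542          1023  
West           957          1615           458  

Highest: West / Tool Q = $1615

West / Tool Q = $1615


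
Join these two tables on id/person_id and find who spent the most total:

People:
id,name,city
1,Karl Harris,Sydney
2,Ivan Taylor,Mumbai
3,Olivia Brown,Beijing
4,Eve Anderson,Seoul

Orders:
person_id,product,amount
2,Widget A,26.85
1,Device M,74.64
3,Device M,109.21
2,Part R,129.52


Join on: people.id = orders.person_id

Joined rows:
  Ivan Taylor (Mumbai) bought Widget A for $26.85
  Karl Harris (Sydney) bought Device M for $74.64
  Olivia Brown (Beijing) bought Device M for $109.21
  Ivan Taylor (Mumbai) bought Part R for $129.52

Total per person:
  Ivan Taylor: $156.37
  Olivia Brown: $109.21
  Karl Harris: $74.64

Top spender: Ivan Taylor ($156.37)

Ivan Taylor ($156.37)


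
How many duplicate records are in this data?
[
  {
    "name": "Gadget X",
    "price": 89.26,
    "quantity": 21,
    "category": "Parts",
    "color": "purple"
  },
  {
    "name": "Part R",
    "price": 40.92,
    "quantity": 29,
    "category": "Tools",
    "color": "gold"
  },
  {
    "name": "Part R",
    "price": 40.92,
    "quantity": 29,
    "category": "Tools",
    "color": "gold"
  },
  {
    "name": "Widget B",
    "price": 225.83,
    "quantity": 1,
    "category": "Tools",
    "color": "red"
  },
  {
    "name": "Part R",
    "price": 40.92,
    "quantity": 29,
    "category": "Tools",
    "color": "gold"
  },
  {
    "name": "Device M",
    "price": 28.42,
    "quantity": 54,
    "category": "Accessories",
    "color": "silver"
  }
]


Checking 6 records for duplicates:

  Row 1: Gadget X ($89.26, qty 21)
  Row 2: Part R ($40.92, qty 29)
  Row 3: Part R ($40.92, qty 29) <-- DUPLICATE
  Row 4: Widget B ($225.83, qty 1)
  Row 5: Part R ($40.92, qty 29) <-- DUPLICATE
  Row 6: Device M ($28.42, qty 54)

Duplicates found: 2
Unique records: 4

2 duplicates, 4 unique


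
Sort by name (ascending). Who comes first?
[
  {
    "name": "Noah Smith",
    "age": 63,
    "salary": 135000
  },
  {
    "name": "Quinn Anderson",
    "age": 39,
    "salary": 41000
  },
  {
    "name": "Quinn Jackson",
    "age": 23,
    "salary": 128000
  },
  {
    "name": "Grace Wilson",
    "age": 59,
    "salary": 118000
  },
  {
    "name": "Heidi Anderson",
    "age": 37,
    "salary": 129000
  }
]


Sort by: name (ascending)

Sorted order:
  1. Grace Wilson (name = Grace Wilson)
  2. Heidi Anderson (name = Heidi Anderson)
  3. Noah Smith (name = Noah Smith)
  4. Quinn Anderson (name = Quinn Anderson)
  5. Quinn Jackson (name = Quinn Jackson)

First: Grace Wilson

Grace Wilson


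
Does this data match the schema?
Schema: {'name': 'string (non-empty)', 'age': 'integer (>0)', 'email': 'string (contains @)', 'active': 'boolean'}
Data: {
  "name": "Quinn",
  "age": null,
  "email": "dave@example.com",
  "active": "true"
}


Validating each field against schema:
  name: OK (non-empty string)
  age: FAIL (null is not an integer)
  email: OK (string with @)
  active: FAIL ("true" is not a boolean)

Result: INVALID (2 errors: age, active)

INVALID (2 errors: age, active)


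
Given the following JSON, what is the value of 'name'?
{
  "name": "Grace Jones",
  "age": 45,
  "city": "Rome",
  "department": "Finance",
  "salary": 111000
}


Looking up field 'name'
Value: Grace Jones

Grace Jones


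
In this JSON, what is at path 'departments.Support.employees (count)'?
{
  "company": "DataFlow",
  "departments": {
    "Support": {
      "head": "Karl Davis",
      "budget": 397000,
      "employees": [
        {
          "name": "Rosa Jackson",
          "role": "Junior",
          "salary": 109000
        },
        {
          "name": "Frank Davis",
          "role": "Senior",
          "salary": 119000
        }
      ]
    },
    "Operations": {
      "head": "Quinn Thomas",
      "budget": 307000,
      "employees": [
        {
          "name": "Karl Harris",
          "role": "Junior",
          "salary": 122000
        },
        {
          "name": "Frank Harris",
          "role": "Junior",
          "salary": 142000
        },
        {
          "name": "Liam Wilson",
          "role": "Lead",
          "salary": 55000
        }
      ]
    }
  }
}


Path: departments.Support.employees (count)

Navigate:
  -> departments
  -> Support
  -> employees (array, length 2)

2


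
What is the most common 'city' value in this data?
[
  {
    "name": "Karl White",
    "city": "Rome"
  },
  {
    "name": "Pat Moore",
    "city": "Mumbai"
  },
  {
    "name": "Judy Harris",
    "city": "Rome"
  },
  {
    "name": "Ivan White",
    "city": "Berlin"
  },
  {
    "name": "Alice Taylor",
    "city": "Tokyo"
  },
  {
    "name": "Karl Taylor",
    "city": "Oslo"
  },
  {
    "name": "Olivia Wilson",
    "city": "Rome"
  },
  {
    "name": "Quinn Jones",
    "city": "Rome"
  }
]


Counting 'city' values across 8 records:

  Rome: 4 ####
  Mumbai: 1 #
  Berlin: 1 #
  Tokyo: 1 #
  Oslo: 1 #

Most common: Rome (4 times)

Rome (4 times)
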